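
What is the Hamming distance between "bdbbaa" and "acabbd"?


Comparing "bdbbaa" and "acabbd" position by position:
  Position 0: 'b' vs 'a' => differ
  Position 1: 'd' vs 'c' => differ
  Position 2: 'b' vs 'a' => differ
  Position 3: 'b' vs 'b' => same
  Position 4: 'a' vs 'b' => differ
  Position 5: 'a' vs 'd' => differ
Total differences (Hamming distance): 5

5


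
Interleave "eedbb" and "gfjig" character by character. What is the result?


Interleaving "eedbb" and "gfjig":
  Position 0: 'e' from first, 'g' from second => "eg"
  Position 1: 'e' from first, 'f' from second => "ef"
  Position 2: 'd' from first, 'j' from second => "dj"
  Position 3: 'b' from first, 'i' from second => "bi"
  Position 4: 'b' from first, 'g' from second => "bg"
Result: egefdjbibg

egefdjbibg


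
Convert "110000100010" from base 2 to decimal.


Input: "110000100010" in base 2
Positional expansion:
  Digit '1' (value 1) x 2^11 = 2048
  Digit '1' (value 1) x 2^10 = 1024
  Digit '0' (value 0) x 2^9 = 0
  Digit '0' (value 0) x 2^8 = 0
  Digit '0' (value 0) x 2^7 = 0
  Digit '0' (value 0) x 2^6 = 0
  Digit '1' (value 1) x 2^5 = 32
  Digit '0' (value 0) x 2^4 = 0
  Digit '0' (value 0) x 2^3 = 0
  Digit '0' (value 0) x 2^2 = 0
  Digit '1' (value 1) x 2^1 = 2
  Digit '0' (value 0) x 2^0 = 0
Sum = 3106

3106


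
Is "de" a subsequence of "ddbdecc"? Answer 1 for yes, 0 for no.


Check if "de" is a subsequence of "ddbdecc"
Greedy scan:
  Position 0 ('d'): matches sub[0] = 'd'
  Position 1 ('d'): no match needed
  Position 2 ('b'): no match needed
  Position 3 ('d'): no match needed
  Position 4 ('e'): matches sub[1] = 'e'
  Position 5 ('c'): no match needed
  Position 6 ('c'): no match needed
All 2 characters matched => is a subsequence

1


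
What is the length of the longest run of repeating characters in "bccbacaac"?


Input: "bccbacaac"
Scanning for longest run:
  Position 1 ('c'): new char, reset run to 1
  Position 2 ('c'): continues run of 'c', length=2
  Position 3 ('b'): new char, reset run to 1
  Position 4 ('a'): new char, reset run to 1
  Position 5 ('c'): new char, reset run to 1
  Position 6 ('a'): new char, reset run to 1
  Position 7 ('a'): continues run of 'a', length=2
  Position 8 ('c'): new char, reset run to 1
Longest run: 'c' with length 2

2


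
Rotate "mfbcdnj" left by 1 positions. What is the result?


Input: "mfbcdnj", rotate left by 1
First 1 characters: "m"
Remaining characters: "fbcdnj"
Concatenate remaining + first: "fbcdnj" + "m" = "fbcdnjm"

fbcdnjm


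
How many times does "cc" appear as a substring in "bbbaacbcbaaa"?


Searching for "cc" in "bbbaacbcbaaa"
Scanning each position:
  Position 0: "bb" => no
  Position 1: "bb" => no
  Position 2: "ba" => no
  Position 3: "aa" => no
  Position 4: "ac" => no
  Position 5: "cb" => no
  Position 6: "bc" => no
  Position 7: "cb" => no
  Position 8: "ba" => no
  Position 9: "aa" => no
  Position 10: "aa" => no
Total occurrences: 0

0


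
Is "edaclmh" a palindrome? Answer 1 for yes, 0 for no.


Input: edaclmh
Reversed: hmlcade
  Compare pos 0 ('e') with pos 6 ('h'): MISMATCH
  Compare pos 1 ('d') with pos 5 ('m'): MISMATCH
  Compare pos 2 ('a') with pos 4 ('l'): MISMATCH
Result: not a palindrome

0


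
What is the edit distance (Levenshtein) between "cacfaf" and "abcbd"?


Computing edit distance: "cacfaf" -> "abcbd"
DP table:
           a    b    c    b    d
      0    1    2    3    4    5
  c   1    1    2    2    3    4
  a   2    1    2    3    3    4
  c   3    2    2    2    3    4
  f   4    3    3    3    3    4
  a   5    4    4    4    4    4
  f   6    5    5    5    5    5
Edit distance = dp[6][5] = 5

5


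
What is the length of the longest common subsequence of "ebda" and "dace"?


LCS of "ebda" and "dace"
DP table:
           d    a    c    e
      0    0    0    0    0
  e   0    0    0    0    1
  b   0    0    0    0    1
  d   0    1    1    1    1
  a   0    1    2    2    2
LCS length = dp[4][4] = 2

2


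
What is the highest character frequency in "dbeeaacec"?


Input: dbeeaacec
Character counts:
  'a': 2
  'b': 1
  'c': 2
  'd': 1
  'e': 3
Maximum frequency: 3

3


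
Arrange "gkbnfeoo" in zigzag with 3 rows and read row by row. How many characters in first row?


Zigzag "gkbnfeoo" into 3 rows:
Placing characters:
  'g' => row 0
  'k' => row 1
  'b' => row 2
  'n' => row 1
  'f' => row 0
  'e' => row 1
  'o' => row 2
  'o' => row 1
Rows:
  Row 0: "gf"
  Row 1: "kneo"
  Row 2: "bo"
First row length: 2

2


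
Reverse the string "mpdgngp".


Input: mpdgngp
Reading characters right to left:
  Position 6: 'p'
  Position 5: 'g'
  Position 4: 'n'
  Position 3: 'g'
  Position 2: 'd'
  Position 1: 'p'
  Position 0: 'm'
Reversed: pgngdpm

pgngdpm


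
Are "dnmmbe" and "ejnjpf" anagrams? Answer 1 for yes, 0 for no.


Strings: "dnmmbe", "ejnjpf"
Sorted first:  bdemmn
Sorted second: efjjnp
Differ at position 0: 'b' vs 'e' => not anagrams

0


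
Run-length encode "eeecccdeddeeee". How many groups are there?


Input: eeecccdeddeeee
Scanning for consecutive runs:
  Group 1: 'e' x 3 (positions 0-2)
  Group 2: 'c' x 3 (positions 3-5)
  Group 3: 'd' x 1 (positions 6-6)
  Group 4: 'e' x 1 (positions 7-7)
  Group 5: 'd' x 2 (positions 8-9)
  Group 6: 'e' x 4 (positions 10-13)
Total groups: 6

6


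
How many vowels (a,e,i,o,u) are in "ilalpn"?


Input: ilalpn
Checking each character:
  'i' at position 0: vowel (running total: 1)
  'l' at position 1: consonant
  'a' at position 2: vowel (running total: 2)
  'l' at position 3: consonant
  'p' at position 4: consonant
  'n' at position 5: consonant
Total vowels: 2

2


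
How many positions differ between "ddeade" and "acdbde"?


Comparing "ddeade" and "acdbde" position by position:
  Position 0: 'd' vs 'a' => DIFFER
  Position 1: 'd' vs 'c' => DIFFER
  Position 2: 'e' vs 'd' => DIFFER
  Position 3: 'a' vs 'b' => DIFFER
  Position 4: 'd' vs 'd' => same
  Position 5: 'e' vs 'e' => same
Positions that differ: 4

4


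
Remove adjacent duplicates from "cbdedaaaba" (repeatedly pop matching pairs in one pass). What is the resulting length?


Input: cbdedaaaba
Stack-based adjacent duplicate removal:
  Read 'c': push. Stack: c
  Read 'b': push. Stack: cb
  Read 'd': push. Stack: cbd
  Read 'e': push. Stack: cbde
  Read 'd': push. Stack: cbded
  Read 'a': push. Stack: cbdeda
  Read 'a': matches stack top 'a' => pop. Stack: cbded
  Read 'a': push. Stack: cbdeda
  Read 'b': push. Stack: cbdedab
  Read 'a': push. Stack: cbdedaba
Final stack: "cbdedaba" (length 8)

8


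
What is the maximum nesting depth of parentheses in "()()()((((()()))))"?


Input: "()()()((((()()))))"
Tracking depth:
  Position 0 '(': depth becomes 1
  Position 1 ')': depth becomes 0
  Position 2 '(': depth becomes 1
  Position 3 ')': depth becomes 0
  Position 4 '(': depth becomes 1
  Position 5 ')': depth becomes 0
  Position 6 '(': depth becomes 1
  Position 7 '(': depth becomes 2
  Position 8 '(': depth becomes 3
  Position 9 '(': depth becomes 4
  Position 10 '(': depth becomes 5
  Position 11 ')': depth becomes 4
  Position 12 '(': depth becomes 5
  Position 13 ')': depth becomes 4
  Position 14 ')': depth becomes 3
  Position 15 ')': depth becomes 2
  Position 16 ')': depth becomes 1
  Position 17 ')': depth becomes 0
Maximum depth reached: 5

5


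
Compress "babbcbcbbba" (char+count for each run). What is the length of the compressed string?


Input: babbcbcbbba
Runs:
  'b' x 1 => "b1"
  'a' x 1 => "a1"
  'b' x 2 => "b2"
  'c' x 1 => "c1"
  'b' x 1 => "b1"
  'c' x 1 => "c1"
  'b' x 3 => "b3"
  'a' x 1 => "a1"
Compressed: "b1a1b2c1b1c1b3a1"
Compressed length: 16

16


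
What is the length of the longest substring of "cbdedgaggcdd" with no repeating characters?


Input: "cbdedgaggcdd"
Sliding window (track last position of each char):
  Position 0 ('c'): window [0,0] length 1 -- new best
  Position 1 ('b'): window [0,1] length 2 -- new best
  Position 2 ('d'): window [0,2] length 3 -- new best
  Position 3 ('e'): window [0,3] length 4 -- new best
  Position 4 ('d'): repeat (last at 2), move window start to 3
  Position 4 ('d'): window [3,4] length 2
  Position 5 ('g'): window [3,5] length 3
  Position 6 ('a'): window [3,6] length 4
  Position 7 ('g'): repeat (last at 5), move window start to 6
  Position 7 ('g'): window [6,7] length 2
  Position 8 ('g'): repeat (last at 7), move window start to 8
  Position 8 ('g'): window [8,8] length 1
  Position 9 ('c'): window [8,9] length 2
  Position 10 ('d'): window [8,10] length 3
  Position 11 ('d'): repeat (last at 10), move window start to 11
  Position 11 ('d'): window [11,11] length 1
Longest substring with no repeats: "cbde" with length 4

4


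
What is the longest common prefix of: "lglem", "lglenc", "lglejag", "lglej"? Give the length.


Words: lglem, lglenc, lglejag, lglej
  Position 0: all 'l' => match
  Position 1: all 'g' => match
  Position 2: all 'l' => match
  Position 3: all 'e' => match
  Position 4: ('m', 'n', 'j', 'j') => mismatch, stop
LCP = "lgle" (length 4)

4


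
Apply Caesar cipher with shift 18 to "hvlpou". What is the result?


Caesar cipher: shift "hvlpou" by 18
  'h' (pos 7) + 18 = pos 25 = 'z'
  'v' (pos 21) + 18 = pos 13 = 'n'
  'l' (pos 11) + 18 = pos 3 = 'd'
  'p' (pos 15) + 18 = pos 7 = 'h'
  'o' (pos 14) + 18 = pos 6 = 'g'
  'u' (pos 20) + 18 = pos 12 = 'm'
Result: zndhgm

zndhgm


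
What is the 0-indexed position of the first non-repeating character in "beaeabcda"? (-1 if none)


Input: beaeabcda
Character frequencies:
  'a': 3
  'b': 2
  'c': 1
  'd': 1
  'e': 2
Scanning left to right for freq == 1:
  Position 0 ('b'): freq=2, skip
  Position 1 ('e'): freq=2, skip
  Position 2 ('a'): freq=3, skip
  Position 3 ('e'): freq=2, skip
  Position 4 ('a'): freq=3, skip
  Position 5 ('b'): freq=2, skip
  Position 6 ('c'): unique! => answer = 6

6


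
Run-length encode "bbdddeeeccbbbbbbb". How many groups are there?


Input: bbdddeeeccbbbbbbb
Scanning for consecutive runs:
  Group 1: 'b' x 2 (positions 0-1)
  Group 2: 'd' x 3 (positions 2-4)
  Group 3: 'e' x 3 (positions 5-7)
  Group 4: 'c' x 2 (positions 8-9)
  Group 5: 'b' x 7 (positions 10-16)
Total groups: 5

5


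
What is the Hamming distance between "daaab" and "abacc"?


Comparing "daaab" and "abacc" position by position:
  Position 0: 'd' vs 'a' => differ
  Position 1: 'a' vs 'b' => differ
  Position 2: 'a' vs 'a' => same
  Position 3: 'a' vs 'c' => differ
  Position 4: 'b' vs 'c' => differ
Total differences (Hamming distance): 4

4


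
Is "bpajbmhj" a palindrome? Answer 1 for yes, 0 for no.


Input: bpajbmhj
Reversed: jhmbjapb
  Compare pos 0 ('b') with pos 7 ('j'): MISMATCH
  Compare pos 1 ('p') with pos 6 ('h'): MISMATCH
  Compare pos 2 ('a') with pos 5 ('m'): MISMATCH
  Compare pos 3 ('j') with pos 4 ('b'): MISMATCH
Result: not a palindrome

0


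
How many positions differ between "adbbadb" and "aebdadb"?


Comparing "adbbadb" and "aebdadb" position by position:
  Position 0: 'a' vs 'a' => same
  Position 1: 'd' vs 'e' => DIFFER
  Position 2: 'b' vs 'b' => same
  Position 3: 'b' vs 'd' => DIFFER
  Position 4: 'a' vs 'a' => same
  Position 5: 'd' vs 'd' => same
  Position 6: 'b' vs 'b' => same
Positions that differ: 2

2


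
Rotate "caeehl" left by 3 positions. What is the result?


Input: "caeehl", rotate left by 3
First 3 characters: "cae"
Remaining characters: "ehl"
Concatenate remaining + first: "ehl" + "cae" = "ehlcae"

ehlcae


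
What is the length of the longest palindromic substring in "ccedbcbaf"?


Input: "ccedbcbaf"
Checking substrings for palindromes:
  [4:7] "bcb" (len 3) => palindrome
  [0:2] "cc" (len 2) => palindrome
Longest palindromic substring: "bcb" with length 3

3


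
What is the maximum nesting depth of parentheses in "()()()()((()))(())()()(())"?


Input: "()()()()((()))(())()()(())"
Tracking depth:
  Position 0 '(': depth becomes 1
  Position 1 ')': depth becomes 0
  Position 2 '(': depth becomes 1
  Position 3 ')': depth becomes 0
  Position 4 '(': depth becomes 1
  Position 5 ')': depth becomes 0
  Position 6 '(': depth becomes 1
  Position 7 ')': depth becomes 0
  Position 8 '(': depth becomes 1
  Position 9 '(': depth becomes 2
  Position 10 '(': depth becomes 3
  Position 11 ')': depth becomes 2
  Position 12 ')': depth becomes 1
  Position 13 ')': depth becomes 0
  Position 14 '(': depth becomes 1
  Position 15 '(': depth becomes 2
  Position 16 ')': depth becomes 1
  Position 17 ')': depth becomes 0
  Position 18 '(': depth becomes 1
  Position 19 ')': depth becomes 0
  Position 20 '(': depth becomes 1
  Position 21 ')': depth becomes 0
  Position 22 '(': depth becomes 1
  Position 23 '(': depth becomes 2
  Position 24 ')': depth becomes 1
  Position 25 ')': depth becomes 0
Maximum depth reached: 3

3


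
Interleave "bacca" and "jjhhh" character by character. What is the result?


Interleaving "bacca" and "jjhhh":
  Position 0: 'b' from first, 'j' from second => "bj"
  Position 1: 'a' from first, 'j' from second => "aj"
  Position 2: 'c' from first, 'h' from second => "ch"
  Position 3: 'c' from first, 'h' from second => "ch"
  Position 4: 'a' from first, 'h' from second => "ah"
Result: bjajchchah

bjajchchah


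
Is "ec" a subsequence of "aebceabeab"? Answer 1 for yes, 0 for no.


Check if "ec" is a subsequence of "aebceabeab"
Greedy scan:
  Position 0 ('a'): no match needed
  Position 1 ('e'): matches sub[0] = 'e'
  Position 2 ('b'): no match needed
  Position 3 ('c'): matches sub[1] = 'c'
  Position 4 ('e'): no match needed
  Position 5 ('a'): no match needed
  Position 6 ('b'): no match needed
  Position 7 ('e'): no match needed
  Position 8 ('a'): no match needed
  Position 9 ('b'): no match needed
All 2 characters matched => is a subsequence

1


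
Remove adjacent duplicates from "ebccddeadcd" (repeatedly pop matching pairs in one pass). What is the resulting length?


Input: ebccddeadcd
Stack-based adjacent duplicate removal:
  Read 'e': push. Stack: e
  Read 'b': push. Stack: eb
  Read 'c': push. Stack: ebc
  Read 'c': matches stack top 'c' => pop. Stack: eb
  Read 'd': push. Stack: ebd
  Read 'd': matches stack top 'd' => pop. Stack: eb
  Read 'e': push. Stack: ebe
  Read 'a': push. Stack: ebea
  Read 'd': push. Stack: ebead
  Read 'c': push. Stack: ebeadc
  Read 'd': push. Stack: ebeadcd
Final stack: "ebeadcd" (length 7)

7


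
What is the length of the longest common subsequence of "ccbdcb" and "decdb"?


LCS of "ccbdcb" and "decdb"
DP table:
           d    e    c    d    b
      0    0    0    0    0    0
  c   0    0    0    1    1    1
  c   0    0    0    1    1    1
  b   0    0    0    1    1    2
  d   0    1    1    1    2    2
  c   0    1    1    2    2    2
  b   0    1    1    2    2    3
LCS length = dp[6][5] = 3

3


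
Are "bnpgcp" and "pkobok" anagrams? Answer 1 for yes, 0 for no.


Strings: "bnpgcp", "pkobok"
Sorted first:  bcgnpp
Sorted second: bkkoop
Differ at position 1: 'c' vs 'k' => not anagrams

0


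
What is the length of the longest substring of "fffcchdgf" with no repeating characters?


Input: "fffcchdgf"
Sliding window (track last position of each char):
  Position 0 ('f'): window [0,0] length 1 -- new best
  Position 1 ('f'): repeat (last at 0), move window start to 1
  Position 1 ('f'): window [1,1] length 1
  Position 2 ('f'): repeat (last at 1), move window start to 2
  Position 2 ('f'): window [2,2] length 1
  Position 3 ('c'): window [2,3] length 2 -- new best
  Position 4 ('c'): repeat (last at 3), move window start to 4
  Position 4 ('c'): window [4,4] length 1
  Position 5 ('h'): window [4,5] length 2
  Position 6 ('d'): window [4,6] length 3 -- new best
  Position 7 ('g'): window [4,7] length 4 -- new best
  Position 8 ('f'): window [4,8] length 5 -- new best
Longest substring with no repeats: "chdgf" with length 5

5


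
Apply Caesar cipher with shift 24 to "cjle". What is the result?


Caesar cipher: shift "cjle" by 24
  'c' (pos 2) + 24 = pos 0 = 'a'
  'j' (pos 9) + 24 = pos 7 = 'h'
  'l' (pos 11) + 24 = pos 9 = 'j'
  'e' (pos 4) + 24 = pos 2 = 'c'
Result: ahjc

ahjc


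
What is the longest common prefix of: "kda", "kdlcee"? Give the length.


Words: kda, kdlcee
  Position 0: all 'k' => match
  Position 1: all 'd' => match
  Position 2: ('a', 'l') => mismatch, stop
LCP = "kd" (length 2)

2


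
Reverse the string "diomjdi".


Input: diomjdi
Reading characters right to left:
  Position 6: 'i'
  Position 5: 'd'
  Position 4: 'j'
  Position 3: 'm'
  Position 2: 'o'
  Position 1: 'i'
  Position 0: 'd'
Reversed: idjmoid

idjmoid


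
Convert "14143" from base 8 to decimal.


Input: "14143" in base 8
Positional expansion:
  Digit '1' (value 1) x 8^4 = 4096
  Digit '4' (value 4) x 8^3 = 2048
  Digit '1' (value 1) x 8^2 = 64
  Digit '4' (value 4) x 8^1 = 32
  Digit '3' (value 3) x 8^0 = 3
Sum = 6243

6243


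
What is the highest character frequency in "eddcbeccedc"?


Input: eddcbeccedc
Character counts:
  'b': 1
  'c': 4
  'd': 3
  'e': 3
Maximum frequency: 4

4


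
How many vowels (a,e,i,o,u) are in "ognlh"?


Input: ognlh
Checking each character:
  'o' at position 0: vowel (running total: 1)
  'g' at position 1: consonant
  'n' at position 2: consonant
  'l' at position 3: consonant
  'h' at position 4: consonant
Total vowels: 1

1


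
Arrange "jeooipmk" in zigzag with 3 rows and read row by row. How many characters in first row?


Zigzag "jeooipmk" into 3 rows:
Placing characters:
  'j' => row 0
  'e' => row 1
  'o' => row 2
  'o' => row 1
  'i' => row 0
  'p' => row 1
  'm' => row 2
  'k' => row 1
Rows:
  Row 0: "ji"
  Row 1: "eopk"
  Row 2: "om"
First row length: 2

2


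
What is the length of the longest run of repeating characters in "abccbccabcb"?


Input: "abccbccabcb"
Scanning for longest run:
  Position 1 ('b'): new char, reset run to 1
  Position 2 ('c'): new char, reset run to 1
  Position 3 ('c'): continues run of 'c', length=2
  Position 4 ('b'): new char, reset run to 1
  Position 5 ('c'): new char, reset run to 1
  Position 6 ('c'): continues run of 'c', length=2
  Position 7 ('a'): new char, reset run to 1
  Position 8 ('b'): new char, reset run to 1
  Position 9 ('c'): new char, reset run to 1
  Position 10 ('b'): new char, reset run to 1
Longest run: 'c' with length 2

2


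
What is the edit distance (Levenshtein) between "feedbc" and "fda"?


Computing edit distance: "feedbc" -> "fda"
DP table:
           f    d    a
      0    1    2    3
  f   1    0    1    2
  e   2    1    1    2
  e   3    2    2    2
  d   4    3    2    3
  b   5    4    3    3
  c   6    5    4    4
Edit distance = dp[6][3] = 4

4


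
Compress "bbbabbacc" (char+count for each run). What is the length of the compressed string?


Input: bbbabbacc
Runs:
  'b' x 3 => "b3"
  'a' x 1 => "a1"
  'b' x 2 => "b2"
  'a' x 1 => "a1"
  'c' x 2 => "c2"
Compressed: "b3a1b2a1c2"
Compressed length: 10

10


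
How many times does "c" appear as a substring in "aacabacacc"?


Searching for "c" in "aacabacacc"
Scanning each position:
  Position 0: "a" => no
  Position 1: "a" => no
  Position 2: "c" => MATCH
  Position 3: "a" => no
  Position 4: "b" => no
  Position 5: "a" => no
  Position 6: "c" => MATCH
  Position 7: "a" => no
  Position 8: "c" => MATCH
  Position 9: "c" => MATCH
Total occurrences: 4

4


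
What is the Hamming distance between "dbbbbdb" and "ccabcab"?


Comparing "dbbbbdb" and "ccabcab" position by position:
  Position 0: 'd' vs 'c' => differ
  Position 1: 'b' vs 'c' => differ
  Position 2: 'b' vs 'a' => differ
  Position 3: 'b' vs 'b' => same
  Position 4: 'b' vs 'c' => differ
  Position 5: 'd' vs 'a' => differ
  Position 6: 'b' vs 'b' => same
Total differences (Hamming distance): 5

5


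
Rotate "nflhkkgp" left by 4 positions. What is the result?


Input: "nflhkkgp", rotate left by 4
First 4 characters: "nflh"
Remaining characters: "kkgp"
Concatenate remaining + first: "kkgp" + "nflh" = "kkgpnflh"

kkgpnflh


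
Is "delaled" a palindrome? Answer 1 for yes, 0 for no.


Input: delaled
Reversed: delaled
  Compare pos 0 ('d') with pos 6 ('d'): match
  Compare pos 1 ('e') with pos 5 ('e'): match
  Compare pos 2 ('l') with pos 4 ('l'): match
Result: palindrome

1


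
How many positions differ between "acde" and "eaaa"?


Comparing "acde" and "eaaa" position by position:
  Position 0: 'a' vs 'e' => DIFFER
  Position 1: 'c' vs 'a' => DIFFER
  Position 2: 'd' vs 'a' => DIFFER
  Position 3: 'e' vs 'a' => DIFFER
Positions that differ: 4

4


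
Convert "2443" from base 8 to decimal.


Input: "2443" in base 8
Positional expansion:
  Digit '2' (value 2) x 8^3 = 1024
  Digit '4' (value 4) x 8^2 = 256
  Digit '4' (value 4) x 8^1 = 32
  Digit '3' (value 3) x 8^0 = 3
Sum = 1315

1315


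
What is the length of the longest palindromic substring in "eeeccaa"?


Input: "eeeccaa"
Checking substrings for palindromes:
  [0:3] "eee" (len 3) => palindrome
  [0:2] "ee" (len 2) => palindrome
  [1:3] "ee" (len 2) => palindrome
  [3:5] "cc" (len 2) => palindrome
  [5:7] "aa" (len 2) => palindrome
Longest palindromic substring: "eee" with length 3

3


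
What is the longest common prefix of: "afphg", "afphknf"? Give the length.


Words: afphg, afphknf
  Position 0: all 'a' => match
  Position 1: all 'f' => match
  Position 2: all 'p' => match
  Position 3: all 'h' => match
  Position 4: ('g', 'k') => mismatch, stop
LCP = "afph" (length 4)

4


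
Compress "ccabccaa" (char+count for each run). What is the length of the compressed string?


Input: ccabccaa
Runs:
  'c' x 2 => "c2"
  'a' x 1 => "a1"
  'b' x 1 => "b1"
  'c' x 2 => "c2"
  'a' x 2 => "a2"
Compressed: "c2a1b1c2a2"
Compressed length: 10

10


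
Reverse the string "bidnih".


Input: bidnih
Reading characters right to left:
  Position 5: 'h'
  Position 4: 'i'
  Position 3: 'n'
  Position 2: 'd'
  Position 1: 'i'
  Position 0: 'b'
Reversed: hindib

hindib


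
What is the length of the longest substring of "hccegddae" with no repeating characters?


Input: "hccegddae"
Sliding window (track last position of each char):
  Position 0 ('h'): window [0,0] length 1 -- new best
  Position 1 ('c'): window [0,1] length 2 -- new best
  Position 2 ('c'): repeat (last at 1), move window start to 2
  Position 2 ('c'): window [2,2] length 1
  Position 3 ('e'): window [2,3] length 2
  Position 4 ('g'): window [2,4] length 3 -- new best
  Position 5 ('d'): window [2,5] length 4 -- new best
  Position 6 ('d'): repeat (last at 5), move window start to 6
  Position 6 ('d'): window [6,6] length 1
  Position 7 ('a'): window [6,7] length 2
  Position 8 ('e'): window [6,8] length 3
Longest substring with no repeats: "cegd" with length 4

4


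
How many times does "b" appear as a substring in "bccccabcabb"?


Searching for "b" in "bccccabcabb"
Scanning each position:
  Position 0: "b" => MATCH
  Position 1: "c" => no
  Position 2: "c" => no
  Position 3: "c" => no
  Position 4: "c" => no
  Position 5: "a" => no
  Position 6: "b" => MATCH
  Position 7: "c" => no
  Position 8: "a" => no
  Position 9: "b" => MATCH
  Position 10: "b" => MATCH
Total occurrences: 4

4


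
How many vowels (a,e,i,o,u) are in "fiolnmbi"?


Input: fiolnmbi
Checking each character:
  'f' at position 0: consonant
  'i' at position 1: vowel (running total: 1)
  'o' at position 2: vowel (running total: 2)
  'l' at position 3: consonant
  'n' at position 4: consonant
  'm' at position 5: consonant
  'b' at position 6: consonant
  'i' at position 7: vowel (running total: 3)
Total vowels: 3

3


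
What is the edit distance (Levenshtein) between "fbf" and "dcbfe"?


Computing edit distance: "fbf" -> "dcbfe"
DP table:
           d    c    b    f    e
      0    1    2    3    4    5
  f   1    1    2    3    3    4
  b   2    2    2    2    3    4
  f   3    3    3    3    2    3
Edit distance = dp[3][5] = 3

3


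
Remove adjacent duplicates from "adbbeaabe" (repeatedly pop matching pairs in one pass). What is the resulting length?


Input: adbbeaabe
Stack-based adjacent duplicate removal:
  Read 'a': push. Stack: a
  Read 'd': push. Stack: ad
  Read 'b': push. Stack: adb
  Read 'b': matches stack top 'b' => pop. Stack: ad
  Read 'e': push. Stack: ade
  Read 'a': push. Stack: adea
  Read 'a': matches stack top 'a' => pop. Stack: ade
  Read 'b': push. Stack: adeb
  Read 'e': push. Stack: adebe
Final stack: "adebe" (length 5)

5


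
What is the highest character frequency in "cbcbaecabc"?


Input: cbcbaecabc
Character counts:
  'a': 2
  'b': 3
  'c': 4
  'e': 1
Maximum frequency: 4

4


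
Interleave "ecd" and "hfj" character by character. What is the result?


Interleaving "ecd" and "hfj":
  Position 0: 'e' from first, 'h' from second => "eh"
  Position 1: 'c' from first, 'f' from second => "cf"
  Position 2: 'd' from first, 'j' from second => "dj"
Result: ehcfdj

ehcfdj


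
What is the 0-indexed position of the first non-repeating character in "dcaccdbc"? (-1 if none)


Input: dcaccdbc
Character frequencies:
  'a': 1
  'b': 1
  'c': 4
  'd': 2
Scanning left to right for freq == 1:
  Position 0 ('d'): freq=2, skip
  Position 1 ('c'): freq=4, skip
  Position 2 ('a'): unique! => answer = 2

2


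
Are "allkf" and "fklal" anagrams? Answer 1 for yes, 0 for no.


Strings: "allkf", "fklal"
Sorted first:  afkll
Sorted second: afkll
Sorted forms match => anagrams

1


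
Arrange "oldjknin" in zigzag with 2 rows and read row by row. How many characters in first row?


Zigzag "oldjknin" into 2 rows:
Placing characters:
  'o' => row 0
  'l' => row 1
  'd' => row 0
  'j' => row 1
  'k' => row 0
  'n' => row 1
  'i' => row 0
  'n' => row 1
Rows:
  Row 0: "odki"
  Row 1: "ljnn"
First row length: 4

4


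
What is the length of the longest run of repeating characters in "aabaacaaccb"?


Input: "aabaacaaccb"
Scanning for longest run:
  Position 1 ('a'): continues run of 'a', length=2
  Position 2 ('b'): new char, reset run to 1
  Position 3 ('a'): new char, reset run to 1
  Position 4 ('a'): continues run of 'a', length=2
  Position 5 ('c'): new char, reset run to 1
  Position 6 ('a'): new char, reset run to 1
  Position 7 ('a'): continues run of 'a', length=2
  Position 8 ('c'): new char, reset run to 1
  Position 9 ('c'): continues run of 'c', length=2
  Position 10 ('b'): new char, reset run to 1
Longest run: 'a' with length 2

2


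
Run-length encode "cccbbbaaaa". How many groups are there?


Input: cccbbbaaaa
Scanning for consecutive runs:
  Group 1: 'c' x 3 (positions 0-2)
  Group 2: 'b' x 3 (positions 3-5)
  Group 3: 'a' x 4 (positions 6-9)
Total groups: 3

3


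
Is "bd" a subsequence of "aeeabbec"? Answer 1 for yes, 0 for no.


Check if "bd" is a subsequence of "aeeabbec"
Greedy scan:
  Position 0 ('a'): no match needed
  Position 1 ('e'): no match needed
  Position 2 ('e'): no match needed
  Position 3 ('a'): no match needed
  Position 4 ('b'): matches sub[0] = 'b'
  Position 5 ('b'): no match needed
  Position 6 ('e'): no match needed
  Position 7 ('c'): no match needed
Only matched 1/2 characters => not a subsequence

0


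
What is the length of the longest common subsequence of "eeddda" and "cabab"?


LCS of "eeddda" and "cabab"
DP table:
           c    a    b    a    b
      0    0    0    0    0    0
  e   0    0    0    0    0    0
  e   0    0    0    0    0    0
  d   0    0    0    0    0    0
  d   0    0    0    0    0    0
  d   0    0    0    0    0    0
  a   0    0    1    1    1    1
LCS length = dp[6][5] = 1

1


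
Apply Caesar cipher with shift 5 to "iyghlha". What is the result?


Caesar cipher: shift "iyghlha" by 5
  'i' (pos 8) + 5 = pos 13 = 'n'
  'y' (pos 24) + 5 = pos 3 = 'd'
  'g' (pos 6) + 5 = pos 11 = 'l'
  'h' (pos 7) + 5 = pos 12 = 'm'
  'l' (pos 11) + 5 = pos 16 = 'q'
  'h' (pos 7) + 5 = pos 12 = 'm'
  'a' (pos 0) + 5 = pos 5 = 'f'
Result: ndlmqmf

ndlmqmf


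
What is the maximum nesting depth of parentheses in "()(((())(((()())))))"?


Input: "()(((())(((()())))))"
Tracking depth:
  Position 0 '(': depth becomes 1
  Position 1 ')': depth becomes 0
  Position 2 '(': depth becomes 1
  Position 3 '(': depth becomes 2
  Position 4 '(': depth becomes 3
  Position 5 '(': depth becomes 4
  Position 6 ')': depth becomes 3
  Position 7 ')': depth becomes 2
  Position 8 '(': depth becomes 3
  Position 9 '(': depth becomes 4
  Position 10 '(': depth becomes 5
  Position 11 '(': depth becomes 6
  Position 12 ')': depth becomes 5
  Position 13 '(': depth becomes 6
  Position 14 ')': depth becomes 5
  Position 15 ')': depth becomes 4
  Position 16 ')': depth becomes 3
  Position 17 ')': depth becomes 2
  Position 18 ')': depth becomes 1
  Position 19 ')': depth becomes 0
Maximum depth reached: 6

6


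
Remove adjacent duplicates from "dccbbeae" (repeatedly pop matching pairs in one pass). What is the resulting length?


Input: dccbbeae
Stack-based adjacent duplicate removal:
  Read 'd': push. Stack: d
  Read 'c': push. Stack: dc
  Read 'c': matches stack top 'c' => pop. Stack: d
  Read 'b': push. Stack: db
  Read 'b': matches stack top 'b' => pop. Stack: d
  Read 'e': push. Stack: de
  Read 'a': push. Stack: dea
  Read 'e': push. Stack: deae
Final stack: "deae" (length 4)

4


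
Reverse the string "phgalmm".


Input: phgalmm
Reading characters right to left:
  Position 6: 'm'
  Position 5: 'm'
  Position 4: 'l'
  Position 3: 'a'
  Position 2: 'g'
  Position 1: 'h'
  Position 0: 'p'
Reversed: mmlaghp

mmlaghp


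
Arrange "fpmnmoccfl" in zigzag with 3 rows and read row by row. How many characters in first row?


Zigzag "fpmnmoccfl" into 3 rows:
Placing characters:
  'f' => row 0
  'p' => row 1
  'm' => row 2
  'n' => row 1
  'm' => row 0
  'o' => row 1
  'c' => row 2
  'c' => row 1
  'f' => row 0
  'l' => row 1
Rows:
  Row 0: "fmf"
  Row 1: "pnocl"
  Row 2: "mc"
First row length: 3

3


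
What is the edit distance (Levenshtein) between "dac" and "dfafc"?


Computing edit distance: "dac" -> "dfafc"
DP table:
           d    f    a    f    c
      0    1    2    3    4    5
  d   1    0    1    2    3    4
  a   2    1    1    1    2    3
  c   3    2    2    2    2    2
Edit distance = dp[3][5] = 2

2


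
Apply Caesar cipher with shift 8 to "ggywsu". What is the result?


Caesar cipher: shift "ggywsu" by 8
  'g' (pos 6) + 8 = pos 14 = 'o'
  'g' (pos 6) + 8 = pos 14 = 'o'
  'y' (pos 24) + 8 = pos 6 = 'g'
  'w' (pos 22) + 8 = pos 4 = 'e'
  's' (pos 18) + 8 = pos 0 = 'a'
  'u' (pos 20) + 8 = pos 2 = 'c'
Result: oogeac

oogeac


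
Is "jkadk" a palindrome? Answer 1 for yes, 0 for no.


Input: jkadk
Reversed: kdakj
  Compare pos 0 ('j') with pos 4 ('k'): MISMATCH
  Compare pos 1 ('k') with pos 3 ('d'): MISMATCH
Result: not a palindrome

0


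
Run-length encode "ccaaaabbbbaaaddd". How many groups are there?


Input: ccaaaabbbbaaaddd
Scanning for consecutive runs:
  Group 1: 'c' x 2 (positions 0-1)
  Group 2: 'a' x 4 (positions 2-5)
  Group 3: 'b' x 4 (positions 6-9)
  Group 4: 'a' x 3 (positions 10-12)
  Group 5: 'd' x 3 (positions 13-15)
Total groups: 5

5


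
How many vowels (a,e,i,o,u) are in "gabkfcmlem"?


Input: gabkfcmlem
Checking each character:
  'g' at position 0: consonant
  'a' at position 1: vowel (running total: 1)
  'b' at position 2: consonant
  'k' at position 3: consonant
  'f' at position 4: consonant
  'c' at position 5: consonant
  'm' at position 6: consonant
  'l' at position 7: consonant
  'e' at position 8: vowel (running total: 2)
  'm' at position 9: consonant
Total vowels: 2

2


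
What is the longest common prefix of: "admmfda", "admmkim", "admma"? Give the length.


Words: admmfda, admmkim, admma
  Position 0: all 'a' => match
  Position 1: all 'd' => match
  Position 2: all 'm' => match
  Position 3: all 'm' => match
  Position 4: ('f', 'k', 'a') => mismatch, stop
LCP = "admm" (length 4)

4


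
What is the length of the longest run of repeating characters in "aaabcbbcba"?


Input: "aaabcbbcba"
Scanning for longest run:
  Position 1 ('a'): continues run of 'a', length=2
  Position 2 ('a'): continues run of 'a', length=3
  Position 3 ('b'): new char, reset run to 1
  Position 4 ('c'): new char, reset run to 1
  Position 5 ('b'): new char, reset run to 1
  Position 6 ('b'): continues run of 'b', length=2
  Position 7 ('c'): new char, reset run to 1
  Position 8 ('b'): new char, reset run to 1
  Position 9 ('a'): new char, reset run to 1
Longest run: 'a' with length 3

3


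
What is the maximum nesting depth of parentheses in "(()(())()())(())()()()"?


Input: "(()(())()())(())()()()"
Tracking depth:
  Position 0 '(': depth becomes 1
  Position 1 '(': depth becomes 2
  Position 2 ')': depth becomes 1
  Position 3 '(': depth becomes 2
  Position 4 '(': depth becomes 3
  Position 5 ')': depth becomes 2
  Position 6 ')': depth becomes 1
  Position 7 '(': depth becomes 2
  Position 8 ')': depth becomes 1
  Position 9 '(': depth becomes 2
  Position 10 ')': depth becomes 1
  Position 11 ')': depth becomes 0
  Position 12 '(': depth becomes 1
  Position 13 '(': depth becomes 2
  Position 14 ')': depth becomes 1
  Position 15 ')': depth becomes 0
  Position 16 '(': depth becomes 1
  Position 17 ')': depth becomes 0
  Position 18 '(': depth becomes 1
  Position 19 ')': depth becomes 0
  Position 20 '(': depth becomes 1
  Position 21 ')': depth becomes 0
Maximum depth reached: 3

3


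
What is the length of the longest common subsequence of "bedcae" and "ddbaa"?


LCS of "bedcae" and "ddbaa"
DP table:
           d    d    b    a    a
      0    0    0    0    0    0
  b   0    0    0    1    1    1
  e   0    0    0    1    1    1
  d   0    1    1    1    1    1
  c   0    1    1    1    1    1
  a   0    1    1    1    2    2
  e   0    1    1    1    2    2
LCS length = dp[6][5] = 2

2


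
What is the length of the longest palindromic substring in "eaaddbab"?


Input: "eaaddbab"
Checking substrings for palindromes:
  [5:8] "bab" (len 3) => palindrome
  [1:3] "aa" (len 2) => palindrome
  [3:5] "dd" (len 2) => palindrome
Longest palindromic substring: "bab" with length 3

3


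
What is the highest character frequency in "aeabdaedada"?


Input: aeabdaedada
Character counts:
  'a': 5
  'b': 1
  'd': 3
  'e': 2
Maximum frequency: 5

5


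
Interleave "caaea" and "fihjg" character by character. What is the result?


Interleaving "caaea" and "fihjg":
  Position 0: 'c' from first, 'f' from second => "cf"
  Position 1: 'a' from first, 'i' from second => "ai"
  Position 2: 'a' from first, 'h' from second => "ah"
  Position 3: 'e' from first, 'j' from second => "ej"
  Position 4: 'a' from first, 'g' from second => "ag"
Result: cfaiahejag

cfaiahejag


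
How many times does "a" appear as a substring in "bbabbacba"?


Searching for "a" in "bbabbacba"
Scanning each position:
  Position 0: "b" => no
  Position 1: "b" => no
  Position 2: "a" => MATCH
  Position 3: "b" => no
  Position 4: "b" => no
  Position 5: "a" => MATCH
  Position 6: "c" => no
  Position 7: "b" => no
  Position 8: "a" => MATCH
Total occurrences: 3

3


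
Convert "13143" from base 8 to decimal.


Input: "13143" in base 8
Positional expansion:
  Digit '1' (value 1) x 8^4 = 4096
  Digit '3' (value 3) x 8^3 = 1536
  Digit '1' (value 1) x 8^2 = 64
  Digit '4' (value 4) x 8^1 = 32
  Digit '3' (value 3) x 8^0 = 3
Sum = 5731

5731


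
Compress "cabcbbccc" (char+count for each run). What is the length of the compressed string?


Input: cabcbbccc
Runs:
  'c' x 1 => "c1"
  'a' x 1 => "a1"
  'b' x 1 => "b1"
  'c' x 1 => "c1"
  'b' x 2 => "b2"
  'c' x 3 => "c3"
Compressed: "c1a1b1c1b2c3"
Compressed length: 12

12


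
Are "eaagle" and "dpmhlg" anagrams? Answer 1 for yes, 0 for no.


Strings: "eaagle", "dpmhlg"
Sorted first:  aaeegl
Sorted second: dghlmp
Differ at position 0: 'a' vs 'd' => not anagrams

0


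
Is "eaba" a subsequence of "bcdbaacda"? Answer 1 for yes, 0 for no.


Check if "eaba" is a subsequence of "bcdbaacda"
Greedy scan:
  Position 0 ('b'): no match needed
  Position 1 ('c'): no match needed
  Position 2 ('d'): no match needed
  Position 3 ('b'): no match needed
  Position 4 ('a'): no match needed
  Position 5 ('a'): no match needed
  Position 6 ('c'): no match needed
  Position 7 ('d'): no match needed
  Position 8 ('a'): no match needed
Only matched 0/4 characters => not a subsequence

0


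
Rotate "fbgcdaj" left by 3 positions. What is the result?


Input: "fbgcdaj", rotate left by 3
First 3 characters: "fbg"
Remaining characters: "cdaj"
Concatenate remaining + first: "cdaj" + "fbg" = "cdajfbg"

cdajfbg


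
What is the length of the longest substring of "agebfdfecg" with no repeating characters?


Input: "agebfdfecg"
Sliding window (track last position of each char):
  Position 0 ('a'): window [0,0] length 1 -- new best
  Position 1 ('g'): window [0,1] length 2 -- new best
  Position 2 ('e'): window [0,2] length 3 -- new best
  Position 3 ('b'): window [0,3] length 4 -- new best
  Position 4 ('f'): window [0,4] length 5 -- new best
  Position 5 ('d'): window [0,5] length 6 -- new best
  Position 6 ('f'): repeat (last at 4), move window start to 5
  Position 6 ('f'): window [5,6] length 2
  Position 7 ('e'): window [5,7] length 3
  Position 8 ('c'): window [5,8] length 4
  Position 9 ('g'): window [5,9] length 5
Longest substring with no repeats: "agebfd" with length 6

6


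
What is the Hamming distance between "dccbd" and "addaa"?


Comparing "dccbd" and "addaa" position by position:
  Position 0: 'd' vs 'a' => differ
  Position 1: 'c' vs 'd' => differ
  Position 2: 'c' vs 'd' => differ
  Position 3: 'b' vs 'a' => differ
  Position 4: 'd' vs 'a' => differ
Total differences (Hamming distance): 5

5


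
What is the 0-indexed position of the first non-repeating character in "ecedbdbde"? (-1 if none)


Input: ecedbdbde
Character frequencies:
  'b': 2
  'c': 1
  'd': 3
  'e': 3
Scanning left to right for freq == 1:
  Position 0 ('e'): freq=3, skip
  Position 1 ('c'): unique! => answer = 1

1


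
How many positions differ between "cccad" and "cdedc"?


Comparing "cccad" and "cdedc" position by position:
  Position 0: 'c' vs 'c' => same
  Position 1: 'c' vs 'd' => DIFFER
  Position 2: 'c' vs 'e' => DIFFER
  Position 3: 'a' vs 'd' => DIFFER
  Position 4: 'd' vs 'c' => DIFFER
Positions that differ: 4

4


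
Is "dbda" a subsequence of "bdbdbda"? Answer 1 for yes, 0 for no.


Check if "dbda" is a subsequence of "bdbdbda"
Greedy scan:
  Position 0 ('b'): no match needed
  Position 1 ('d'): matches sub[0] = 'd'
  Position 2 ('b'): matches sub[1] = 'b'
  Position 3 ('d'): matches sub[2] = 'd'
  Position 4 ('b'): no match needed
  Position 5 ('d'): no match needed
  Position 6 ('a'): matches sub[3] = 'a'
All 4 characters matched => is a subsequence

1


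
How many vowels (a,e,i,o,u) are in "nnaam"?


Input: nnaam
Checking each character:
  'n' at position 0: consonant
  'n' at position 1: consonant
  'a' at position 2: vowel (running total: 1)
  'a' at position 3: vowel (running total: 2)
  'm' at position 4: consonant
Total vowels: 2

2


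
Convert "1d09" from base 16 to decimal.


Input: "1d09" in base 16
Positional expansion:
  Digit '1' (value 1) x 16^3 = 4096
  Digit 'd' (value 13) x 16^2 = 3328
  Digit '0' (value 0) x 16^1 = 0
  Digit '9' (value 9) x 16^0 = 9
Sum = 7433

7433


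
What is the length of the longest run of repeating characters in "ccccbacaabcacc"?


Input: "ccccbacaabcacc"
Scanning for longest run:
  Position 1 ('c'): continues run of 'c', length=2
  Position 2 ('c'): continues run of 'c', length=3
  Position 3 ('c'): continues run of 'c', length=4
  Position 4 ('b'): new char, reset run to 1
  Position 5 ('a'): new char, reset run to 1
  Position 6 ('c'): new char, reset run to 1
  Position 7 ('a'): new char, reset run to 1
  Position 8 ('a'): continues run of 'a', length=2
  Position 9 ('b'): new char, reset run to 1
  Position 10 ('c'): new char, reset run to 1
  Position 11 ('a'): new char, reset run to 1
  Position 12 ('c'): new char, reset run to 1
  Position 13 ('c'): continues run of 'c', length=2
Longest run: 'c' with length 4

4
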